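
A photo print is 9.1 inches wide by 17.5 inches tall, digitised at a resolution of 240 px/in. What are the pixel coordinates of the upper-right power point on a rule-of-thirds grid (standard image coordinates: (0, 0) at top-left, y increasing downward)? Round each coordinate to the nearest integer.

In pixels the canvas is 9.1 × 240 = 2184 wide and 17.5 × 240 = 4200 tall.
The upper-right point is two-thirds across and one-third down:
x = 2 × 2184/3 ≈ 1456; y = 1 × 4200/3 ≈ 1400.

x = 1456 px, y = 1400 px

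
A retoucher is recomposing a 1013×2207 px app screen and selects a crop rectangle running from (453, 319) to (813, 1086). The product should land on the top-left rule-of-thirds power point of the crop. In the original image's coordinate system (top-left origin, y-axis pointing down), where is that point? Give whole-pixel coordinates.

x = 573 px, y = 575 px

Crop width = 813 − 453 = 360 px; one third is 120.00 px.
Crop height = 1086 − 319 = 767 px; one third is 255.67 px.
The top-left point is one-third across and one-third down within the crop:
x = 453 + 1 × 120.00 ≈ 573; y = 319 + 1 × 255.67 ≈ 575.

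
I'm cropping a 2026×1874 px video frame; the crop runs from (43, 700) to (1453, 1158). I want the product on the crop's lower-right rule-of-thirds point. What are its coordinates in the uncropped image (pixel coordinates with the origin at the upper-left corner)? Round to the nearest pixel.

x = 983 px, y = 1005 px

Crop width = 1453 − 43 = 1410 px; one third is 470.00 px.
Crop height = 1158 − 700 = 458 px; one third is 152.67 px.
The lower-right point is two-thirds across and two-thirds down within the crop:
x = 43 + 2 × 470.00 ≈ 983; y = 700 + 2 × 152.67 ≈ 1005.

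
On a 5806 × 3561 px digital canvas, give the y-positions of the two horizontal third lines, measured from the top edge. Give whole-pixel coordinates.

1187 px and 2374 px

3561 / 3 = 1187, so the horizontal lines sit at one and two thirds of 3561.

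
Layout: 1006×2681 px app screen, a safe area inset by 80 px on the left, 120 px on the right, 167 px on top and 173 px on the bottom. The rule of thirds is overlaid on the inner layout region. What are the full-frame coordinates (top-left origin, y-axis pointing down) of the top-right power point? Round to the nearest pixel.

x = 617 px, y = 947 px

Content width = 1006 − 80 − 120 = 806 px; content height = 2681 − 167 − 173 = 2341 px.
Top-right is two-thirds across and one-third down within the inner layout region.
x = 80 + 2 × 806/3 = 80 + 537.33 ≈ 617
y = 167 + 1 × 2341/3 = 167 + 780.33 ≈ 947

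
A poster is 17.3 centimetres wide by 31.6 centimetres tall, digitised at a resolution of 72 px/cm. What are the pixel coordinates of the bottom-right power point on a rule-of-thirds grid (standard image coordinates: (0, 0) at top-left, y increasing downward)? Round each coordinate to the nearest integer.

In pixels the canvas is 17.3 × 72 = 1245.6 wide and 31.6 × 72 = 2275.2 tall.
The bottom-right point is two-thirds across and two-thirds down:
x = 2 × 1245.6/3 ≈ 830; y = 2 × 2275.2/3 ≈ 1517.

(830, 1517)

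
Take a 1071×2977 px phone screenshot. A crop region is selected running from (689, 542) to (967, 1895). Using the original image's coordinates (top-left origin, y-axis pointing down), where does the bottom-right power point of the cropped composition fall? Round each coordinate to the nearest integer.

(874, 1444)

Crop width = 967 − 689 = 278 px; one third is 92.67 px.
Crop height = 1895 − 542 = 1353 px; one third is 451.00 px.
The bottom-right point is two-thirds across and two-thirds down within the crop:
x = 689 + 2 × 92.67 ≈ 874; y = 542 + 2 × 451.00 ≈ 1444.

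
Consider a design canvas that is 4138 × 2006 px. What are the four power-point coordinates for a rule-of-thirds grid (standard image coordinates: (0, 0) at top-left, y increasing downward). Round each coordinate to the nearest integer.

(1379, 669), (2759, 669), (1379, 1337), (2759, 1337)

One third of 4138 is 1379.33; one third of 2006 is 668.67.
Vertical third lines at x = 1379 and x = 2759; horizontal third lines at y = 669 and y = 1337.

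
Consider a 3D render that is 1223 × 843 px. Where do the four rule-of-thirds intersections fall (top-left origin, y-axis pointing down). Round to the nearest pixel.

(408, 281), (815, 281), (408, 562), (815, 562)

One third of 1223 is 407.67; one third of 843 is 281.
Vertical third lines at x = 408 and x = 815; horizontal third lines at y = 281 and y = 562.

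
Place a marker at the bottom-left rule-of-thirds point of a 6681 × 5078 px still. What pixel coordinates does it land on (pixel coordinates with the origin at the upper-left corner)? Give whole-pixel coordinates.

x = 2227 px, y = 3385 px

The bottom-left point sits one-third of the way across and two-thirds of the way down.
x = 1 × 6681/3 ≈ 2227; y = 2 × 5078/3 ≈ 3385.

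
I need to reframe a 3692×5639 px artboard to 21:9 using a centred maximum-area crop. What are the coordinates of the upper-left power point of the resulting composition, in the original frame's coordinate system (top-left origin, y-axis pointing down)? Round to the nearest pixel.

x = 1231 px, y = 2556 px

3692/5639 < 21/9, so the 21:9 crop keeps the full width 3692 and trims height to 3692 × 9/21 = 1582.29 px.
Top offset = (5639 − 1582.29)/2 = 2028.36 px; left offset = 0.
Upper-left is one-third across and one-third down within the crop:
x = 0.00 + 1 × 3692.00/3 ≈ 1231; y = 2028.36 + 1 × 1582.29/3 ≈ 2556.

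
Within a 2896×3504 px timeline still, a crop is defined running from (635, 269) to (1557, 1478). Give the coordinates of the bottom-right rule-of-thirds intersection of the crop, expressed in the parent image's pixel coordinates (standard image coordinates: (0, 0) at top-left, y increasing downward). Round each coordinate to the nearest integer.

(1250, 1075)

Crop width = 1557 − 635 = 922 px; one third is 307.33 px.
Crop height = 1478 − 269 = 1209 px; one third is 403.00 px.
The bottom-right point is two-thirds across and two-thirds down within the crop:
x = 635 + 2 × 307.33 ≈ 1250; y = 269 + 2 × 403.00 ≈ 1075.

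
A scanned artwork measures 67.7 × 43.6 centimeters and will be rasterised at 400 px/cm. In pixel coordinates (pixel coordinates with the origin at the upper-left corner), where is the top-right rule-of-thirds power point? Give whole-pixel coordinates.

x = 18053 px, y = 5813 px

In pixels the canvas is 67.7 × 400 = 27080 wide and 43.6 × 400 = 17440 tall.
The top-right point is two-thirds across and one-third down:
x = 2 × 27080/3 ≈ 18053; y = 1 × 17440/3 ≈ 5813.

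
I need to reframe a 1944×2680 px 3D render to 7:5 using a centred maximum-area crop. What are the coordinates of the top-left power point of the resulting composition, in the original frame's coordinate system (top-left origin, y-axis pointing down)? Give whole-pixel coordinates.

x = 648 px, y = 1109 px

1944/2680 < 7/5, so the 7:5 crop keeps the full width 1944 and trims height to 1944 × 5/7 = 1388.57 px.
Top offset = (2680 − 1388.57)/2 = 645.71 px; left offset = 0.
Top-left is one-third across and one-third down within the crop:
x = 0.00 + 1 × 1944.00/3 ≈ 648; y = 645.71 + 1 × 1388.57/3 ≈ 1109.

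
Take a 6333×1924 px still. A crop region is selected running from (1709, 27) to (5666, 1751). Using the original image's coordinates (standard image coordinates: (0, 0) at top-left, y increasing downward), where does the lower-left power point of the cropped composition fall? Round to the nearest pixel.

(3028, 1176)

Crop width = 5666 − 1709 = 3957 px; one third is 1319.00 px.
Crop height = 1751 − 27 = 1724 px; one third is 574.67 px.
The lower-left point is one-third across and two-thirds down within the crop:
x = 1709 + 1 × 1319.00 ≈ 3028; y = 27 + 2 × 574.67 ≈ 1176.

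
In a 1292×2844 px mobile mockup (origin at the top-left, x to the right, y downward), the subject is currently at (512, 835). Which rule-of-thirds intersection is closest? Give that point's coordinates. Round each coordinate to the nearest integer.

(431, 948)

Third lines: x ∈ {431, 861}, y ∈ {948, 1896}.
512 is closer to x = 431; 835 is closer to y = 948.
So the nearest intersection is the upper-left power point.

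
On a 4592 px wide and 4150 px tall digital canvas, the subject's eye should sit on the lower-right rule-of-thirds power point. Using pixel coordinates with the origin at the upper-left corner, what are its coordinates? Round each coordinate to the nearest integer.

The lower-right point sits two-thirds of the way across and two-thirds of the way down.
x = 2 × 4592/3 ≈ 3061; y = 2 × 4150/3 ≈ 2767.

x = 3061 px, y = 2767 px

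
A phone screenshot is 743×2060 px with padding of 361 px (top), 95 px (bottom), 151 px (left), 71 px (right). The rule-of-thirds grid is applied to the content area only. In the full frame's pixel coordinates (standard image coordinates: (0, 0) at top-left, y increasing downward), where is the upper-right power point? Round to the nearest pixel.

Content width = 743 − 151 − 71 = 521 px; content height = 2060 − 361 − 95 = 1604 px.
Upper-right is two-thirds across and one-third down within the content area.
x = 151 + 2 × 521/3 = 151 + 347.33 ≈ 498
y = 361 + 1 × 1604/3 = 361 + 534.67 ≈ 896

x = 498 px, y = 896 px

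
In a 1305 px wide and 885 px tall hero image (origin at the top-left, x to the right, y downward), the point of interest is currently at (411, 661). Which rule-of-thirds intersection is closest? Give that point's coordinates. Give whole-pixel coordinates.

x = 435 px, y = 590 px

Third lines: x ∈ {435, 870}, y ∈ {295, 590}.
411 is closer to x = 435; 661 is closer to y = 590.
So the nearest intersection is the lower-left power point.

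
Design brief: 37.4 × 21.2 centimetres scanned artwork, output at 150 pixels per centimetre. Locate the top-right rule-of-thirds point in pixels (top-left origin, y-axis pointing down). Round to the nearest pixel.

(3740, 1060)

In pixels the canvas is 37.4 × 150 = 5610 wide and 21.2 × 150 = 3180 tall.
The top-right point is two-thirds across and one-third down:
x = 2 × 5610/3 ≈ 3740; y = 1 × 3180/3 ≈ 1060.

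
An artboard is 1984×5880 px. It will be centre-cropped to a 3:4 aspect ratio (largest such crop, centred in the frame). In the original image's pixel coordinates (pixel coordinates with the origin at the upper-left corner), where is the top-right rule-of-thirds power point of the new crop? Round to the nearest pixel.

1984/5880 < 3/4, so the 3:4 crop keeps the full width 1984 and trims height to 1984 × 4/3 = 2645.33 px.
Top offset = (5880 − 2645.33)/2 = 1617.33 px; left offset = 0.
Top-right is two-thirds across and one-third down within the crop:
x = 0.00 + 2 × 1984.00/3 ≈ 1323; y = 1617.33 + 1 × 2645.33/3 ≈ 2499.

(1323, 2499)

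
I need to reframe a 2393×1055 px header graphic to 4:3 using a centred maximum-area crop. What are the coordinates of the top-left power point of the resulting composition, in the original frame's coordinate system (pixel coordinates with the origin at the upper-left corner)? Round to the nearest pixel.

(962, 352)

2393/1055 > 4/3, so the 4:3 crop keeps the full height 1055 and trims width to 1055 × 4/3 = 1406.67 px.
Left offset = (2393 − 1406.67)/2 = 493.17 px; top offset = 0.
Top-left is one-third across and one-third down within the crop:
x = 493.17 + 1 × 1406.67/3 ≈ 962; y = 0.00 + 1 × 1055.00/3 ≈ 352.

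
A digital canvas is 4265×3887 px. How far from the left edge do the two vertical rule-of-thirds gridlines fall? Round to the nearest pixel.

4265 / 3 = 1421.67, so the vertical lines sit at one and two thirds of 4265.

1422 px and 2843 px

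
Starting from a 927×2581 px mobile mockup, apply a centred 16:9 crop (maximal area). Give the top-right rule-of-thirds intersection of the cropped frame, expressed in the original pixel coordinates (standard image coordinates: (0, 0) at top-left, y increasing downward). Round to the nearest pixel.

927/2581 < 16/9, so the 16:9 crop keeps the full width 927 and trims height to 927 × 9/16 = 521.44 px.
Top offset = (2581 − 521.44)/2 = 1029.78 px; left offset = 0.
Top-right is two-thirds across and one-third down within the crop:
x = 0.00 + 2 × 927.00/3 ≈ 618; y = 1029.78 + 1 × 521.44/3 ≈ 1204.

(618, 1204)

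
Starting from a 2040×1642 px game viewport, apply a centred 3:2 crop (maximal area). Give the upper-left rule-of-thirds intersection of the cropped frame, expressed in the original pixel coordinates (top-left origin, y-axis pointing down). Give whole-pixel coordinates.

x = 680 px, y = 594 px

2040/1642 < 3/2, so the 3:2 crop keeps the full width 2040 and trims height to 2040 × 2/3 = 1360.00 px.
Top offset = (1642 − 1360.00)/2 = 141.00 px; left offset = 0.
Upper-left is one-third across and one-third down within the crop:
x = 0.00 + 1 × 2040.00/3 ≈ 680; y = 141.00 + 1 × 1360.00/3 ≈ 594.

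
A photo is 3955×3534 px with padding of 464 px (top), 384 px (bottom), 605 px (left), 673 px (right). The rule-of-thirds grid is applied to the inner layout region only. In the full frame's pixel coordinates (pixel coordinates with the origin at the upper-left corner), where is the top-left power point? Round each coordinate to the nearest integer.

(1497, 1359)

Content width = 3955 − 605 − 673 = 2677 px; content height = 3534 − 464 − 384 = 2686 px.
Top-left is one-third across and one-third down within the inner layout region.
x = 605 + 1 × 2677/3 = 605 + 892.33 ≈ 1497
y = 464 + 1 × 2686/3 = 464 + 895.33 ≈ 1359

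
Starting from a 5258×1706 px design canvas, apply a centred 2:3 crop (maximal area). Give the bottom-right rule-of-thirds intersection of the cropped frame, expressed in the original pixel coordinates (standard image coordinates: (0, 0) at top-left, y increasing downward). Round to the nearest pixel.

5258/1706 > 2/3, so the 2:3 crop keeps the full height 1706 and trims width to 1706 × 2/3 = 1137.33 px.
Left offset = (5258 − 1137.33)/2 = 2060.33 px; top offset = 0.
Bottom-right is two-thirds across and two-thirds down within the crop:
x = 2060.33 + 2 × 1137.33/3 ≈ 2819; y = 0.00 + 2 × 1706.00/3 ≈ 1137.

(2819, 1137)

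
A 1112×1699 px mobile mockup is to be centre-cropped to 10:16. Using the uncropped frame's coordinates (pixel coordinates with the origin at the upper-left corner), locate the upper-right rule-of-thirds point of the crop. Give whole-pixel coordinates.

1112/1699 > 10/16, so the 10:16 crop keeps the full height 1699 and trims width to 1699 × 10/16 = 1061.88 px.
Left offset = (1112 − 1061.88)/2 = 25.06 px; top offset = 0.
Upper-right is two-thirds across and one-third down within the crop:
x = 25.06 + 2 × 1061.88/3 ≈ 733; y = 0.00 + 1 × 1699.00/3 ≈ 566.

(733, 566)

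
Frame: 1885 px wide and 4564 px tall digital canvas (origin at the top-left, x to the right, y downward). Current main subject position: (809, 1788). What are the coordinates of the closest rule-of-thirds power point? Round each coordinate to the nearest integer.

(628, 1521)

Third lines: x ∈ {628, 1257}, y ∈ {1521, 3043}.
809 is closer to x = 628; 1788 is closer to y = 1521.
So the nearest intersection is the upper-left power point.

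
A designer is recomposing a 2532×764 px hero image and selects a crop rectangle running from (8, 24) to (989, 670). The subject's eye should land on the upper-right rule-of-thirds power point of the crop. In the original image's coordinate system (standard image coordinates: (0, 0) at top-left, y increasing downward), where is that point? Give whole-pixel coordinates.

Crop width = 989 − 8 = 981 px; one third is 327.00 px.
Crop height = 670 − 24 = 646 px; one third is 215.33 px.
The upper-right point is two-thirds across and one-third down within the crop:
x = 8 + 2 × 327.00 ≈ 662; y = 24 + 1 × 215.33 ≈ 239.

(662, 239)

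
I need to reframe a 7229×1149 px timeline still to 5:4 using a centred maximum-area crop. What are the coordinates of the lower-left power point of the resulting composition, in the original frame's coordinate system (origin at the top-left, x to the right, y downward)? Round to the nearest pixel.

(3375, 766)

7229/1149 > 5/4, so the 5:4 crop keeps the full height 1149 and trims width to 1149 × 5/4 = 1436.25 px.
Left offset = (7229 − 1436.25)/2 = 2896.38 px; top offset = 0.
Lower-left is one-third across and two-thirds down within the crop:
x = 2896.38 + 1 × 1436.25/3 ≈ 3375; y = 0.00 + 2 × 1149.00/3 ≈ 766.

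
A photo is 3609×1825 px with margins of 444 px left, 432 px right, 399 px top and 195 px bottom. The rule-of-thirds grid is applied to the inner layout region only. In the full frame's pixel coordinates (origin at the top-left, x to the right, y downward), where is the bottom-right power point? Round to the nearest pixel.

Content width = 3609 − 444 − 432 = 2733 px; content height = 1825 − 399 − 195 = 1231 px.
Bottom-right is two-thirds across and two-thirds down within the inner layout region.
x = 444 + 2 × 2733/3 = 444 + 1822.00 ≈ 2266
y = 399 + 2 × 1231/3 = 399 + 820.67 ≈ 1220

x = 2266 px, y = 1220 px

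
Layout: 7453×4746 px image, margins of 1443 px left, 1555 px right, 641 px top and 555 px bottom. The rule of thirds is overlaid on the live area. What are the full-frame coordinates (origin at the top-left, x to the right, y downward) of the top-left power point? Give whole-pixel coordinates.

x = 2928 px, y = 1824 px

Content width = 7453 − 1443 − 1555 = 4455 px; content height = 4746 − 641 − 555 = 3550 px.
Top-left is one-third across and one-third down within the live area.
x = 1443 + 1 × 4455/3 = 1443 + 1485.00 ≈ 2928
y = 641 + 1 × 3550/3 = 641 + 1183.33 ≈ 1824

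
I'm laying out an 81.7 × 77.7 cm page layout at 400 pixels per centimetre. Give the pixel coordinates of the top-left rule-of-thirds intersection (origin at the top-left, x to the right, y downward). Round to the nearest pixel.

x = 10893 px, y = 10360 px

In pixels the canvas is 81.7 × 400 = 32680 wide and 77.7 × 400 = 31080 tall.
The top-left point is one-third across and one-third down:
x = 1 × 32680/3 ≈ 10893; y = 1 × 31080/3 ≈ 10360.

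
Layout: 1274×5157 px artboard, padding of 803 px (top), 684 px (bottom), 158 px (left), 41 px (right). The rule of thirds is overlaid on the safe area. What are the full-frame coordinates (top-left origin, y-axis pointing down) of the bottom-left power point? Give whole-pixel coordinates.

Content width = 1274 − 158 − 41 = 1075 px; content height = 5157 − 803 − 684 = 3670 px.
Bottom-left is one-third across and two-thirds down within the safe area.
x = 158 + 1 × 1075/3 = 158 + 358.33 ≈ 516
y = 803 + 2 × 3670/3 = 803 + 2446.67 ≈ 3250

x = 516 px, y = 3250 px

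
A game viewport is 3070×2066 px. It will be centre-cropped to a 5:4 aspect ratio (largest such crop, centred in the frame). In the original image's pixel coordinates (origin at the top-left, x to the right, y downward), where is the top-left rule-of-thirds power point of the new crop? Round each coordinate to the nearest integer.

(1105, 689)

3070/2066 > 5/4, so the 5:4 crop keeps the full height 2066 and trims width to 2066 × 5/4 = 2582.50 px.
Left offset = (3070 − 2582.50)/2 = 243.75 px; top offset = 0.
Top-left is one-third across and one-third down within the crop:
x = 243.75 + 1 × 2582.50/3 ≈ 1105; y = 0.00 + 1 × 2066.00/3 ≈ 689.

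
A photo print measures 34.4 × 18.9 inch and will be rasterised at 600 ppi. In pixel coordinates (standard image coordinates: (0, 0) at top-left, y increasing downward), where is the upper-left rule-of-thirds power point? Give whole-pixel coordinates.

In pixels the canvas is 34.4 × 600 = 20640 wide and 18.9 × 600 = 11340 tall.
The upper-left point is one-third across and one-third down:
x = 1 × 20640/3 ≈ 6880; y = 1 × 11340/3 ≈ 3780.

x = 6880 px, y = 3780 px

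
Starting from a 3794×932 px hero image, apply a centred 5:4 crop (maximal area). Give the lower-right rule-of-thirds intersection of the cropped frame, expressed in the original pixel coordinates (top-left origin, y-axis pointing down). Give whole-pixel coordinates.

3794/932 > 5/4, so the 5:4 crop keeps the full height 932 and trims width to 932 × 5/4 = 1165.00 px.
Left offset = (3794 − 1165.00)/2 = 1314.50 px; top offset = 0.
Lower-right is two-thirds across and two-thirds down within the crop:
x = 1314.50 + 2 × 1165.00/3 ≈ 2091; y = 0.00 + 2 × 932.00/3 ≈ 621.

x = 2091 px, y = 621 px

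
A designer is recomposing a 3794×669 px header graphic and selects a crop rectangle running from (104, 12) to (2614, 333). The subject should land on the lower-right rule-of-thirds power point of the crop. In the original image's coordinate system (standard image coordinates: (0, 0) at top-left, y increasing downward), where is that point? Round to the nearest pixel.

Crop width = 2614 − 104 = 2510 px; one third is 836.67 px.
Crop height = 333 − 12 = 321 px; one third is 107.00 px.
The lower-right point is two-thirds across and two-thirds down within the crop:
x = 104 + 2 × 836.67 ≈ 1777; y = 12 + 2 × 107.00 ≈ 226.

x = 1777 px, y = 226 px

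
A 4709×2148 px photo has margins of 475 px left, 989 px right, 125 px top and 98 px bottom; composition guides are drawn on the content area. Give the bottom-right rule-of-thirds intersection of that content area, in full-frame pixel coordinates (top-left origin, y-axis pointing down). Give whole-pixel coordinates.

x = 2638 px, y = 1408 px

Content width = 4709 − 475 − 989 = 3245 px; content height = 2148 − 125 − 98 = 1925 px.
Bottom-right is two-thirds across and two-thirds down within the content area.
x = 475 + 2 × 3245/3 = 475 + 2163.33 ≈ 2638
y = 125 + 2 × 1925/3 = 125 + 1283.33 ≈ 1408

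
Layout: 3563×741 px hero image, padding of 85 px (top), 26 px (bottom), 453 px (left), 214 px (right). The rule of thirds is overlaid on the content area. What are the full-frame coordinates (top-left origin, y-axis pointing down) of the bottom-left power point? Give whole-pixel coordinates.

Content width = 3563 − 453 − 214 = 2896 px; content height = 741 − 85 − 26 = 630 px.
Bottom-left is one-third across and two-thirds down within the content area.
x = 453 + 1 × 2896/3 = 453 + 965.33 ≈ 1418
y = 85 + 2 × 630/3 = 85 + 420.00 ≈ 505

x = 1418 px, y = 505 px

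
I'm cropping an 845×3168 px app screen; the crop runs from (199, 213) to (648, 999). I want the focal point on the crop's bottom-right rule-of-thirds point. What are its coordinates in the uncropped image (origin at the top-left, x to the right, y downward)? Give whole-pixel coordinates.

x = 498 px, y = 737 px

Crop width = 648 − 199 = 449 px; one third is 149.67 px.
Crop height = 999 − 213 = 786 px; one third is 262.00 px.
The bottom-right point is two-thirds across and two-thirds down within the crop:
x = 199 + 2 × 149.67 ≈ 498; y = 213 + 2 × 262.00 ≈ 737.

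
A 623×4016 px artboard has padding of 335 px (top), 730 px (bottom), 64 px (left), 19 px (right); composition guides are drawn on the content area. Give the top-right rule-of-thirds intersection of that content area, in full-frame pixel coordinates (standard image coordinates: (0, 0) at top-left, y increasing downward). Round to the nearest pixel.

Content width = 623 − 64 − 19 = 540 px; content height = 4016 − 335 − 730 = 2951 px.
Top-right is two-thirds across and one-third down within the content area.
x = 64 + 2 × 540/3 = 64 + 360.00 ≈ 424
y = 335 + 1 × 2951/3 = 335 + 983.67 ≈ 1319

(424, 1319)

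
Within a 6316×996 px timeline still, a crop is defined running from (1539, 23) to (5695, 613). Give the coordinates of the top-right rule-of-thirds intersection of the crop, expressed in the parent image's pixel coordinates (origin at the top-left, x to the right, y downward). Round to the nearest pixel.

Crop width = 5695 − 1539 = 4156 px; one third is 1385.33 px.
Crop height = 613 − 23 = 590 px; one third is 196.67 px.
The top-right point is two-thirds across and one-third down within the crop:
x = 1539 + 2 × 1385.33 ≈ 4310; y = 23 + 1 × 196.67 ≈ 220.

x = 4310 px, y = 220 px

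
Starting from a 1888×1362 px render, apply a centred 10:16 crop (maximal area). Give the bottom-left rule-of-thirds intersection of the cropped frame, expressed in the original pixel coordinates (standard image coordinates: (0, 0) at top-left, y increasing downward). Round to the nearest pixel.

1888/1362 > 10/16, so the 10:16 crop keeps the full height 1362 and trims width to 1362 × 10/16 = 851.25 px.
Left offset = (1888 − 851.25)/2 = 518.38 px; top offset = 0.
Bottom-left is one-third across and two-thirds down within the crop:
x = 518.38 + 1 × 851.25/3 ≈ 802; y = 0.00 + 2 × 1362.00/3 ≈ 908.

x = 802 px, y = 908 px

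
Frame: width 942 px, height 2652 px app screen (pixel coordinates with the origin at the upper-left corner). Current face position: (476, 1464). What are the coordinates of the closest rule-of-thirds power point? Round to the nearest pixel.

x = 628 px, y = 1768 px

Third lines: x ∈ {314, 628}, y ∈ {884, 1768}.
476 is closer to x = 628; 1464 is closer to y = 1768.
So the nearest intersection is the lower-right power point.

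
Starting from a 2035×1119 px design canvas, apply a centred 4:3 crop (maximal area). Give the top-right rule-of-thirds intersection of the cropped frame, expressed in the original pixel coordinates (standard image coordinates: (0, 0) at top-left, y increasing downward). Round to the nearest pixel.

x = 1266 px, y = 373 px

2035/1119 > 4/3, so the 4:3 crop keeps the full height 1119 and trims width to 1119 × 4/3 = 1492.00 px.
Left offset = (2035 − 1492.00)/2 = 271.50 px; top offset = 0.
Top-right is two-thirds across and one-third down within the crop:
x = 271.50 + 2 × 1492.00/3 ≈ 1266; y = 0.00 + 1 × 1119.00/3 ≈ 373.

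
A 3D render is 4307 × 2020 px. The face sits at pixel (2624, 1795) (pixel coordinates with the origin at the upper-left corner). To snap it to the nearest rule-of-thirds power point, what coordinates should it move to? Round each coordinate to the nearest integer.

Third lines: x ∈ {1436, 2871}, y ∈ {673, 1347}.
2624 is closer to x = 2871; 1795 is closer to y = 1347.
So the nearest intersection is the lower-right power point.

(2871, 1347)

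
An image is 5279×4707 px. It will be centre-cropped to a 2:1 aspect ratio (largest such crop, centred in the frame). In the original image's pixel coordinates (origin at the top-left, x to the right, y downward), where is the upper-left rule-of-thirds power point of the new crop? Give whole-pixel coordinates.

x = 1760 px, y = 1914 px

5279/4707 < 2/1, so the 2:1 crop keeps the full width 5279 and trims height to 5279 × 1/2 = 2639.50 px.
Top offset = (4707 − 2639.50)/2 = 1033.75 px; left offset = 0.
Upper-left is one-third across and one-third down within the crop:
x = 0.00 + 1 × 5279.00/3 ≈ 1760; y = 1033.75 + 1 × 2639.50/3 ≈ 1914.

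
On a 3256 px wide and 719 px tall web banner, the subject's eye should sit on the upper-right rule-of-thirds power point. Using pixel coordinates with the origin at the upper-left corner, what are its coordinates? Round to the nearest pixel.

The upper-right point sits two-thirds of the way across and one-third of the way down.
x = 2 × 3256/3 ≈ 2171; y = 1 × 719/3 ≈ 240.

x = 2171 px, y = 240 px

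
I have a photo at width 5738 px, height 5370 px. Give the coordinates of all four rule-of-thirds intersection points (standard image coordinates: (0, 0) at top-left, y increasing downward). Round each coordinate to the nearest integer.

One third of 5738 is 1912.67; one third of 5370 is 1790.
Vertical third lines at x = 1913 and x = 3825; horizontal third lines at y = 1790 and y = 3580.

(1913, 1790), (3825, 1790), (1913, 3580), (3825, 3580)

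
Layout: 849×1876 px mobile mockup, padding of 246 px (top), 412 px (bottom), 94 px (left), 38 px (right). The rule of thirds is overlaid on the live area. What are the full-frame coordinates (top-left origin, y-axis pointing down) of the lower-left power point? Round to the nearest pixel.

(333, 1058)

Content width = 849 − 94 − 38 = 717 px; content height = 1876 − 246 − 412 = 1218 px.
Lower-left is one-third across and two-thirds down within the live area.
x = 94 + 1 × 717/3 = 94 + 239.00 ≈ 333
y = 246 + 2 × 1218/3 = 246 + 812.00 ≈ 1058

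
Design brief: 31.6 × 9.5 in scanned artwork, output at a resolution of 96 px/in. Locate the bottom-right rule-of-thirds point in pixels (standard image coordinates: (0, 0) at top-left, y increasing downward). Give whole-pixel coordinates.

x = 2022 px, y = 608 px

In pixels the canvas is 31.6 × 96 = 3033.6 wide and 9.5 × 96 = 912 tall.
The bottom-right point is two-thirds across and two-thirds down:
x = 2 × 3033.6/3 ≈ 2022; y = 2 × 912/3 ≈ 608.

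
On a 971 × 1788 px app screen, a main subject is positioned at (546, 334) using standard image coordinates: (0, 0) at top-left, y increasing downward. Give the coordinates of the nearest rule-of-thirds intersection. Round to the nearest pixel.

x = 647 px, y = 596 px

Third lines: x ∈ {324, 647}, y ∈ {596, 1192}.
546 is closer to x = 647; 334 is closer to y = 596.
So the nearest intersection is the upper-right power point.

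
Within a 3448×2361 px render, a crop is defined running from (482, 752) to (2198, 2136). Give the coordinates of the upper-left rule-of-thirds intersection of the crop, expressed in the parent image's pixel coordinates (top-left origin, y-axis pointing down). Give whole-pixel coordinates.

Crop width = 2198 − 482 = 1716 px; one third is 572.00 px.
Crop height = 2136 − 752 = 1384 px; one third is 461.33 px.
The upper-left point is one-third across and one-third down within the crop:
x = 482 + 1 × 572.00 ≈ 1054; y = 752 + 1 × 461.33 ≈ 1213.

(1054, 1213)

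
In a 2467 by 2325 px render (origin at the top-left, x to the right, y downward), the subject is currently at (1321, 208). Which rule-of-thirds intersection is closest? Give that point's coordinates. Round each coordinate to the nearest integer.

Third lines: x ∈ {822, 1645}, y ∈ {775, 1550}.
1321 is closer to x = 1645; 208 is closer to y = 775.
So the nearest intersection is the upper-right power point.

(1645, 775)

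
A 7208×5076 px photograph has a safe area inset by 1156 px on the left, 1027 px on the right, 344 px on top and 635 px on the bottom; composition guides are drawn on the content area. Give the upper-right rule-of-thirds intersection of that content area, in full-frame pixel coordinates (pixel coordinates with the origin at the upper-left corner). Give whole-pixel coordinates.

(4506, 1710)

Content width = 7208 − 1156 − 1027 = 5025 px; content height = 5076 − 344 − 635 = 4097 px.
Upper-right is two-thirds across and one-third down within the content area.
x = 1156 + 2 × 5025/3 = 1156 + 3350.00 ≈ 4506
y = 344 + 1 × 4097/3 = 344 + 1365.67 ≈ 1710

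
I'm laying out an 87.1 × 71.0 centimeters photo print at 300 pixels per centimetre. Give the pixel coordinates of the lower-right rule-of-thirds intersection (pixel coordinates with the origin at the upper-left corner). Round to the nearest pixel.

x = 17420 px, y = 14200 px

In pixels the canvas is 87.1 × 300 = 26130 wide and 71.0 × 300 = 21300 tall.
The lower-right point is two-thirds across and two-thirds down:
x = 2 × 26130/3 ≈ 17420; y = 2 × 21300/3 ≈ 14200.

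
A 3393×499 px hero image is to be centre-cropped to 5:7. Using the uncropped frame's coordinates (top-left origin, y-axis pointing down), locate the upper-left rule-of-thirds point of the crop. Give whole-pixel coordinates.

x = 1637 px, y = 166 px

3393/499 > 5/7, so the 5:7 crop keeps the full height 499 and trims width to 499 × 5/7 = 356.43 px.
Left offset = (3393 − 356.43)/2 = 1518.29 px; top offset = 0.
Upper-left is one-third across and one-third down within the crop:
x = 1518.29 + 1 × 356.43/3 ≈ 1637; y = 0.00 + 1 × 499.00/3 ≈ 166.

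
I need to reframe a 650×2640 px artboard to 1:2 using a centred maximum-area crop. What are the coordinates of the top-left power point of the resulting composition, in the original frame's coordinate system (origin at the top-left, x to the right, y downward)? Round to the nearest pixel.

650/2640 < 1/2, so the 1:2 crop keeps the full width 650 and trims height to 650 × 2/1 = 1300.00 px.
Top offset = (2640 − 1300.00)/2 = 670.00 px; left offset = 0.
Top-left is one-third across and one-third down within the crop:
x = 0.00 + 1 × 650.00/3 ≈ 217; y = 670.00 + 1 × 1300.00/3 ≈ 1103.

x = 217 px, y = 1103 px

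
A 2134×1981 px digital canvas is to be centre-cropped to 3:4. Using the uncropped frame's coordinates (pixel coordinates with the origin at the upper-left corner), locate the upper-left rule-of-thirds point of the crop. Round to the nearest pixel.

2134/1981 > 3/4, so the 3:4 crop keeps the full height 1981 and trims width to 1981 × 3/4 = 1485.75 px.
Left offset = (2134 − 1485.75)/2 = 324.12 px; top offset = 0.
Upper-left is one-third across and one-third down within the crop:
x = 324.12 + 1 × 1485.75/3 ≈ 819; y = 0.00 + 1 × 1981.00/3 ≈ 660.

(819, 660)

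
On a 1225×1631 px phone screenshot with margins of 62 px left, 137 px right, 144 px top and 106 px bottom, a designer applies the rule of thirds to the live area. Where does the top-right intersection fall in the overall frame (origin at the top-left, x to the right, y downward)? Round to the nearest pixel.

Content width = 1225 − 62 − 137 = 1026 px; content height = 1631 − 144 − 106 = 1381 px.
Top-right is two-thirds across and one-third down within the live area.
x = 62 + 2 × 1026/3 = 62 + 684.00 ≈ 746
y = 144 + 1 × 1381/3 = 144 + 460.33 ≈ 604

(746, 604)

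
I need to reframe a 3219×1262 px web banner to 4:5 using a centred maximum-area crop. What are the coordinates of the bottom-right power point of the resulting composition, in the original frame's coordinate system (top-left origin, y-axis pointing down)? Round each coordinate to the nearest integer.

3219/1262 > 4/5, so the 4:5 crop keeps the full height 1262 and trims width to 1262 × 4/5 = 1009.60 px.
Left offset = (3219 − 1009.60)/2 = 1104.70 px; top offset = 0.
Bottom-right is two-thirds across and two-thirds down within the crop:
x = 1104.70 + 2 × 1009.60/3 ≈ 1778; y = 0.00 + 2 × 1262.00/3 ≈ 841.

x = 1778 px, y = 841 px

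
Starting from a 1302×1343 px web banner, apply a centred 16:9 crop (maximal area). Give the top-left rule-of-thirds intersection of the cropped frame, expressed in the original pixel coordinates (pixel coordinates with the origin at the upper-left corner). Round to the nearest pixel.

(434, 549)

1302/1343 < 16/9, so the 16:9 crop keeps the full width 1302 and trims height to 1302 × 9/16 = 732.38 px.
Top offset = (1343 − 732.38)/2 = 305.31 px; left offset = 0.
Top-left is one-third across and one-third down within the crop:
x = 0.00 + 1 × 1302.00/3 ≈ 434; y = 305.31 + 1 × 732.38/3 ≈ 549.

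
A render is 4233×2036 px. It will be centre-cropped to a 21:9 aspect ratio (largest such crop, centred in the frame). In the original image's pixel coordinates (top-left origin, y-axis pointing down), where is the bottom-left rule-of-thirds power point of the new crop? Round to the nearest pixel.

4233/2036 < 21/9, so the 21:9 crop keeps the full width 4233 and trims height to 4233 × 9/21 = 1814.14 px.
Top offset = (2036 − 1814.14)/2 = 110.93 px; left offset = 0.
Bottom-left is one-third across and two-thirds down within the crop:
x = 0.00 + 1 × 4233.00/3 ≈ 1411; y = 110.93 + 2 × 1814.14/3 ≈ 1320.

x = 1411 px, y = 1320 px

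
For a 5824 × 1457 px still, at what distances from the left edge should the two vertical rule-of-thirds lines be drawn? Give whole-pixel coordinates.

x = 1941 px and x = 3883 px

5824 / 3 = 1941.33, so the vertical lines sit at one and two thirds of 5824.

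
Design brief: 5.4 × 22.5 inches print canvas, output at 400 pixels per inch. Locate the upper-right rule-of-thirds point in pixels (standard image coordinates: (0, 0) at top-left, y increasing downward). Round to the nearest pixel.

x = 1440 px, y = 3000 px

In pixels the canvas is 5.4 × 400 = 2160 wide and 22.5 × 400 = 9000 tall.
The upper-right point is two-thirds across and one-third down:
x = 2 × 2160/3 ≈ 1440; y = 1 × 9000/3 ≈ 3000.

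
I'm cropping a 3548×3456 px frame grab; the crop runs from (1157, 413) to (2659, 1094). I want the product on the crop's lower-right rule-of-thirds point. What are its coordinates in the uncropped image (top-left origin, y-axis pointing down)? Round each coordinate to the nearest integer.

(2158, 867)

Crop width = 2659 − 1157 = 1502 px; one third is 500.67 px.
Crop height = 1094 − 413 = 681 px; one third is 227.00 px.
The lower-right point is two-thirds across and two-thirds down within the crop:
x = 1157 + 2 × 500.67 ≈ 2158; y = 413 + 2 × 227.00 ≈ 867.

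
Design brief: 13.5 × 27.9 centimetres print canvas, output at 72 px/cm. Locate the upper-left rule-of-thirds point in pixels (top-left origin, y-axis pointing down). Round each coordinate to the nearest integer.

x = 324 px, y = 670 px

In pixels the canvas is 13.5 × 72 = 972 wide and 27.9 × 72 = 2008.8 tall.
The upper-left point is one-third across and one-third down:
x = 1 × 972/3 ≈ 324; y = 1 × 2008.8/3 ≈ 670.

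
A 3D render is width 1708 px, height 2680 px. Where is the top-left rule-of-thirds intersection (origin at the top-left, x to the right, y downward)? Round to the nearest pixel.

The top-left point sits one-third of the way across and one-third of the way down.
x = 1 × 1708/3 ≈ 569; y = 1 × 2680/3 ≈ 893.

(569, 893)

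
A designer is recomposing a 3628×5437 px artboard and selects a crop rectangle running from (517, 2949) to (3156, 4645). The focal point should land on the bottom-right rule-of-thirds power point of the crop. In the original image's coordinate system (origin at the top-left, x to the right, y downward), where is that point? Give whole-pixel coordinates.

Crop width = 3156 − 517 = 2639 px; one third is 879.67 px.
Crop height = 4645 − 2949 = 1696 px; one third is 565.33 px.
The bottom-right point is two-thirds across and two-thirds down within the crop:
x = 517 + 2 × 879.67 ≈ 2276; y = 2949 + 2 × 565.33 ≈ 4080.

(2276, 4080)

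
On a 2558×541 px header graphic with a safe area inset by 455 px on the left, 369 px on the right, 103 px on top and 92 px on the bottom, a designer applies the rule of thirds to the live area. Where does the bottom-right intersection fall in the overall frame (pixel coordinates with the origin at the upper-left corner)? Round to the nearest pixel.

x = 1611 px, y = 334 px

Content width = 2558 − 455 − 369 = 1734 px; content height = 541 − 103 − 92 = 346 px.
Bottom-right is two-thirds across and two-thirds down within the live area.
x = 455 + 2 × 1734/3 = 455 + 1156.00 ≈ 1611
y = 103 + 2 × 346/3 = 103 + 230.67 ≈ 334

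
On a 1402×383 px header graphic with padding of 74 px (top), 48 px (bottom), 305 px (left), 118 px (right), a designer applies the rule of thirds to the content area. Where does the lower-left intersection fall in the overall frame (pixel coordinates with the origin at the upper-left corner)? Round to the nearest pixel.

x = 631 px, y = 248 px

Content width = 1402 − 305 − 118 = 979 px; content height = 383 − 74 − 48 = 261 px.
Lower-left is one-third across and two-thirds down within the content area.
x = 305 + 1 × 979/3 = 305 + 326.33 ≈ 631
y = 74 + 2 × 261/3 = 74 + 174.00 ≈ 248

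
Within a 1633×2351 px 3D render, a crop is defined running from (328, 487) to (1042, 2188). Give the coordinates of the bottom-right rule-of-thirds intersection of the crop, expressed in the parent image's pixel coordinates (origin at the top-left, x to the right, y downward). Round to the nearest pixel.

Crop width = 1042 − 328 = 714 px; one third is 238.00 px.
Crop height = 2188 − 487 = 1701 px; one third is 567.00 px.
The bottom-right point is two-thirds across and two-thirds down within the crop:
x = 328 + 2 × 238.00 ≈ 804; y = 487 + 2 × 567.00 ≈ 1621.

x = 804 px, y = 1621 px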